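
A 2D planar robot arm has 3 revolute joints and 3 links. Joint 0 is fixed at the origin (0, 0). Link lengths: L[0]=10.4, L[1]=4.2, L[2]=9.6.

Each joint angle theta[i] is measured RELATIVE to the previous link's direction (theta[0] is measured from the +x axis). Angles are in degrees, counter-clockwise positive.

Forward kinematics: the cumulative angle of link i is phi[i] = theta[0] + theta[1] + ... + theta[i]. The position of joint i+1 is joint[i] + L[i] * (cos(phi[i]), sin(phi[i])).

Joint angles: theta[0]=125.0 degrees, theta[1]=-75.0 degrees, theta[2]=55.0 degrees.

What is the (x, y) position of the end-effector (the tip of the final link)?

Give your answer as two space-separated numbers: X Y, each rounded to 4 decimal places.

joint[0] = (0.0000, 0.0000)  (base)
link 0: phi[0] = 125 = 125 deg
  cos(125 deg) = -0.5736, sin(125 deg) = 0.8192
  joint[1] = (0.0000, 0.0000) + 10.4 * (-0.5736, 0.8192) = (0.0000 + -5.9652, 0.0000 + 8.5192) = (-5.9652, 8.5192)
link 1: phi[1] = 125 + -75 = 50 deg
  cos(50 deg) = 0.6428, sin(50 deg) = 0.7660
  joint[2] = (-5.9652, 8.5192) + 4.2 * (0.6428, 0.7660) = (-5.9652 + 2.6997, 8.5192 + 3.2174) = (-3.2655, 11.7366)
link 2: phi[2] = 125 + -75 + 55 = 105 deg
  cos(105 deg) = -0.2588, sin(105 deg) = 0.9659
  joint[3] = (-3.2655, 11.7366) + 9.6 * (-0.2588, 0.9659) = (-3.2655 + -2.4847, 11.7366 + 9.2729) = (-5.7501, 21.0095)
End effector: (-5.7501, 21.0095)

Answer: -5.7501 21.0095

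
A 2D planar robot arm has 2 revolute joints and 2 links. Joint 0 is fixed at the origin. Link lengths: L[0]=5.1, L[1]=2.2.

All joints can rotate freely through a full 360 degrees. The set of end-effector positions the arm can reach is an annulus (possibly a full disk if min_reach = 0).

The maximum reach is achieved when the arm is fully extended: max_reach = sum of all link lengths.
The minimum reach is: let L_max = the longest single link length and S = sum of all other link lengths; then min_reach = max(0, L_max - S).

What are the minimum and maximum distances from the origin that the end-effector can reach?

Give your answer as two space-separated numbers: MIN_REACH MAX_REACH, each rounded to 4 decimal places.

Answer: 2.9000 7.3000

Derivation:
Link lengths: [5.1, 2.2]
max_reach = 5.1 + 2.2 = 7.3
L_max = max([5.1, 2.2]) = 5.1
S (sum of others) = 7.3 - 5.1 = 2.2
min_reach = max(0, 5.1 - 2.2) = max(0, 2.9) = 2.9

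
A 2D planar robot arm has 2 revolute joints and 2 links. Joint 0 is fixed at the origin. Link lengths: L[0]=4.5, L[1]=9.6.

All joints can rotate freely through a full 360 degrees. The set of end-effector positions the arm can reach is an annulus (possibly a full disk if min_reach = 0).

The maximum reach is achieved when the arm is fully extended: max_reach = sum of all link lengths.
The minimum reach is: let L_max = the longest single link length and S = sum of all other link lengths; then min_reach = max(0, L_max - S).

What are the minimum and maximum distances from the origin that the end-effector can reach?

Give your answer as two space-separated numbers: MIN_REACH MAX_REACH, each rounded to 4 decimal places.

Answer: 5.1000 14.1000

Derivation:
Link lengths: [4.5, 9.6]
max_reach = 4.5 + 9.6 = 14.1
L_max = max([4.5, 9.6]) = 9.6
S (sum of others) = 14.1 - 9.6 = 4.5
min_reach = max(0, 9.6 - 4.5) = max(0, 5.1) = 5.1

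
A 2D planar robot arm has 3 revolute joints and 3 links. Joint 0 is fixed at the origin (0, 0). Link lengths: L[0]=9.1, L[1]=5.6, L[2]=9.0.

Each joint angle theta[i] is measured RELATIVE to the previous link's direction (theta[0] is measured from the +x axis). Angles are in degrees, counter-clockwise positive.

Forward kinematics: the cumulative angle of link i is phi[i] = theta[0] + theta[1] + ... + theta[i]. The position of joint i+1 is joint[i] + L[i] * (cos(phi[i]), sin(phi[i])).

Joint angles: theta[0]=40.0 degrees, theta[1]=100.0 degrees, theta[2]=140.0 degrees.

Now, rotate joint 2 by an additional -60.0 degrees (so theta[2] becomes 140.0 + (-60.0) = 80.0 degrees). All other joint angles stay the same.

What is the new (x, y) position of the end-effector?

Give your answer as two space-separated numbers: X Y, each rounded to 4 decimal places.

Answer: -4.2132 3.6639

Derivation:
joint[0] = (0.0000, 0.0000)  (base)
link 0: phi[0] = 40 = 40 deg
  cos(40 deg) = 0.7660, sin(40 deg) = 0.6428
  joint[1] = (0.0000, 0.0000) + 9.1 * (0.7660, 0.6428) = (0.0000 + 6.9710, 0.0000 + 5.8494) = (6.9710, 5.8494)
link 1: phi[1] = 40 + 100 = 140 deg
  cos(140 deg) = -0.7660, sin(140 deg) = 0.6428
  joint[2] = (6.9710, 5.8494) + 5.6 * (-0.7660, 0.6428) = (6.9710 + -4.2898, 5.8494 + 3.5996) = (2.6812, 9.4490)
link 2: phi[2] = 40 + 100 + 80 = 220 deg
  cos(220 deg) = -0.7660, sin(220 deg) = -0.6428
  joint[3] = (2.6812, 9.4490) + 9 * (-0.7660, -0.6428) = (2.6812 + -6.8944, 9.4490 + -5.7851) = (-4.2132, 3.6639)
End effector: (-4.2132, 3.6639)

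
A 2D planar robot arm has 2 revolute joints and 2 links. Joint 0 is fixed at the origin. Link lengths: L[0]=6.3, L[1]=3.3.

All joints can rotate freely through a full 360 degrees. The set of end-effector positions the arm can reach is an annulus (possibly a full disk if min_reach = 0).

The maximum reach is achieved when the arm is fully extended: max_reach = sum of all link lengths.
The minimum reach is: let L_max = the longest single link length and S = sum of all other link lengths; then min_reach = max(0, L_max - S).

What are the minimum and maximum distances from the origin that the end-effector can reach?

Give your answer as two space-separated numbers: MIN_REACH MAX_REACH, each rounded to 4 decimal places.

Link lengths: [6.3, 3.3]
max_reach = 6.3 + 3.3 = 9.6
L_max = max([6.3, 3.3]) = 6.3
S (sum of others) = 9.6 - 6.3 = 3.3
min_reach = max(0, 6.3 - 3.3) = max(0, 3) = 3

Answer: 3.0000 9.6000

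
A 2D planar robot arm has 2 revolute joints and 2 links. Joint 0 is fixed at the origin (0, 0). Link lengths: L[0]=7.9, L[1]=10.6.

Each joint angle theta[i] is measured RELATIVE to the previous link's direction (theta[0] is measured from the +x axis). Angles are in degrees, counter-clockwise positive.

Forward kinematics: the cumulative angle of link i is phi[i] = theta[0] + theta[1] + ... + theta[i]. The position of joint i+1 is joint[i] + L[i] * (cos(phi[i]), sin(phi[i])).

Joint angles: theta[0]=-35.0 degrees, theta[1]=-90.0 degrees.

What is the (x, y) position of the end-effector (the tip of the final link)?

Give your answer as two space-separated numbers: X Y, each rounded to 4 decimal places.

joint[0] = (0.0000, 0.0000)  (base)
link 0: phi[0] = -35 = -35 deg
  cos(-35 deg) = 0.8192, sin(-35 deg) = -0.5736
  joint[1] = (0.0000, 0.0000) + 7.9 * (0.8192, -0.5736) = (0.0000 + 6.4713, 0.0000 + -4.5313) = (6.4713, -4.5313)
link 1: phi[1] = -35 + -90 = -125 deg
  cos(-125 deg) = -0.5736, sin(-125 deg) = -0.8192
  joint[2] = (6.4713, -4.5313) + 10.6 * (-0.5736, -0.8192) = (6.4713 + -6.0799, -4.5313 + -8.6830) = (0.3914, -13.2143)
End effector: (0.3914, -13.2143)

Answer: 0.3914 -13.2143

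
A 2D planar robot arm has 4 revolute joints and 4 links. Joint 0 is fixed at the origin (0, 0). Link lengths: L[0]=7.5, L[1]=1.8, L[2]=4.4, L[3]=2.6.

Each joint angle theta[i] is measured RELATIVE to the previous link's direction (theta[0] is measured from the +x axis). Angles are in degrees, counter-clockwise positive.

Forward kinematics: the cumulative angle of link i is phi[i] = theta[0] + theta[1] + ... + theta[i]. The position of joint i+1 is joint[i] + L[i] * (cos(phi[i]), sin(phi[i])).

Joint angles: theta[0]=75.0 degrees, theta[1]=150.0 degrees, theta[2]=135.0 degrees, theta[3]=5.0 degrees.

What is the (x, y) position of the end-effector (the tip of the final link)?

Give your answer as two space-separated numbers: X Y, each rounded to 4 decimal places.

Answer: 7.6585 6.1983

Derivation:
joint[0] = (0.0000, 0.0000)  (base)
link 0: phi[0] = 75 = 75 deg
  cos(75 deg) = 0.2588, sin(75 deg) = 0.9659
  joint[1] = (0.0000, 0.0000) + 7.5 * (0.2588, 0.9659) = (0.0000 + 1.9411, 0.0000 + 7.2444) = (1.9411, 7.2444)
link 1: phi[1] = 75 + 150 = 225 deg
  cos(225 deg) = -0.7071, sin(225 deg) = -0.7071
  joint[2] = (1.9411, 7.2444) + 1.8 * (-0.7071, -0.7071) = (1.9411 + -1.2728, 7.2444 + -1.2728) = (0.6684, 5.9717)
link 2: phi[2] = 75 + 150 + 135 = 360 deg
  cos(360 deg) = 1.0000, sin(360 deg) = -0.0000
  joint[3] = (0.6684, 5.9717) + 4.4 * (1.0000, -0.0000) = (0.6684 + 4.4000, 5.9717 + -0.0000) = (5.0684, 5.9717)
link 3: phi[3] = 75 + 150 + 135 + 5 = 365 deg
  cos(365 deg) = 0.9962, sin(365 deg) = 0.0872
  joint[4] = (5.0684, 5.9717) + 2.6 * (0.9962, 0.0872) = (5.0684 + 2.5901, 5.9717 + 0.2266) = (7.6585, 6.1983)
End effector: (7.6585, 6.1983)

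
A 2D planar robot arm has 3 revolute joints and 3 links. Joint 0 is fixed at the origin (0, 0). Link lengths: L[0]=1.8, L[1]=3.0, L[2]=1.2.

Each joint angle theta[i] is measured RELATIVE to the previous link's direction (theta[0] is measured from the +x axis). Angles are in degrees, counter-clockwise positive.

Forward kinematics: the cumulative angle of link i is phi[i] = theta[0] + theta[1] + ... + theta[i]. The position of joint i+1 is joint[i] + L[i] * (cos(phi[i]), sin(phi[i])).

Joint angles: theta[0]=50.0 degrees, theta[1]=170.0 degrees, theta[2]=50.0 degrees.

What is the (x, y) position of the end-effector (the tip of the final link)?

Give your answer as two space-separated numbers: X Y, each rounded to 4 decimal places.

Answer: -1.1411 -1.7495

Derivation:
joint[0] = (0.0000, 0.0000)  (base)
link 0: phi[0] = 50 = 50 deg
  cos(50 deg) = 0.6428, sin(50 deg) = 0.7660
  joint[1] = (0.0000, 0.0000) + 1.8 * (0.6428, 0.7660) = (0.0000 + 1.1570, 0.0000 + 1.3789) = (1.1570, 1.3789)
link 1: phi[1] = 50 + 170 = 220 deg
  cos(220 deg) = -0.7660, sin(220 deg) = -0.6428
  joint[2] = (1.1570, 1.3789) + 3 * (-0.7660, -0.6428) = (1.1570 + -2.2981, 1.3789 + -1.9284) = (-1.1411, -0.5495)
link 2: phi[2] = 50 + 170 + 50 = 270 deg
  cos(270 deg) = -0.0000, sin(270 deg) = -1.0000
  joint[3] = (-1.1411, -0.5495) + 1.2 * (-0.0000, -1.0000) = (-1.1411 + -0.0000, -0.5495 + -1.2000) = (-1.1411, -1.7495)
End effector: (-1.1411, -1.7495)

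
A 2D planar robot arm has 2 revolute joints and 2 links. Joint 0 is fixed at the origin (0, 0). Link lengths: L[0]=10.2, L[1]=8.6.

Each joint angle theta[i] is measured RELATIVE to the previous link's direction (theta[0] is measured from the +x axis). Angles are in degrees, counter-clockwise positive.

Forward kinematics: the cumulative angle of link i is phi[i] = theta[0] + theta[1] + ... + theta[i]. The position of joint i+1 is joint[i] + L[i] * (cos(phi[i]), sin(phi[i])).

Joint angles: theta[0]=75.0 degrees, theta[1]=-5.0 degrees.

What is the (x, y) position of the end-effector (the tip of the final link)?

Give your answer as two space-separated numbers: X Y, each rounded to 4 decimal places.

joint[0] = (0.0000, 0.0000)  (base)
link 0: phi[0] = 75 = 75 deg
  cos(75 deg) = 0.2588, sin(75 deg) = 0.9659
  joint[1] = (0.0000, 0.0000) + 10.2 * (0.2588, 0.9659) = (0.0000 + 2.6400, 0.0000 + 9.8524) = (2.6400, 9.8524)
link 1: phi[1] = 75 + -5 = 70 deg
  cos(70 deg) = 0.3420, sin(70 deg) = 0.9397
  joint[2] = (2.6400, 9.8524) + 8.6 * (0.3420, 0.9397) = (2.6400 + 2.9414, 9.8524 + 8.0814) = (5.5813, 17.9338)
End effector: (5.5813, 17.9338)

Answer: 5.5813 17.9338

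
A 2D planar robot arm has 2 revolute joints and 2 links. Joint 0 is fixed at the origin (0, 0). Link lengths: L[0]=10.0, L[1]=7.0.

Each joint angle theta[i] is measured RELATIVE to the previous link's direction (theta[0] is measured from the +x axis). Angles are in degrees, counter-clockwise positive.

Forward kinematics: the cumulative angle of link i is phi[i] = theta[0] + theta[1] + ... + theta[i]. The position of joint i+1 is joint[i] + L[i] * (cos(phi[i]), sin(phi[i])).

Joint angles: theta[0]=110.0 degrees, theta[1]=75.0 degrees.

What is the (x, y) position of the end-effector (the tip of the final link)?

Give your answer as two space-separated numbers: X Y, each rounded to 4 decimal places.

Answer: -10.3936 8.7868

Derivation:
joint[0] = (0.0000, 0.0000)  (base)
link 0: phi[0] = 110 = 110 deg
  cos(110 deg) = -0.3420, sin(110 deg) = 0.9397
  joint[1] = (0.0000, 0.0000) + 10 * (-0.3420, 0.9397) = (0.0000 + -3.4202, 0.0000 + 9.3969) = (-3.4202, 9.3969)
link 1: phi[1] = 110 + 75 = 185 deg
  cos(185 deg) = -0.9962, sin(185 deg) = -0.0872
  joint[2] = (-3.4202, 9.3969) + 7 * (-0.9962, -0.0872) = (-3.4202 + -6.9734, 9.3969 + -0.6101) = (-10.3936, 8.7868)
End effector: (-10.3936, 8.7868)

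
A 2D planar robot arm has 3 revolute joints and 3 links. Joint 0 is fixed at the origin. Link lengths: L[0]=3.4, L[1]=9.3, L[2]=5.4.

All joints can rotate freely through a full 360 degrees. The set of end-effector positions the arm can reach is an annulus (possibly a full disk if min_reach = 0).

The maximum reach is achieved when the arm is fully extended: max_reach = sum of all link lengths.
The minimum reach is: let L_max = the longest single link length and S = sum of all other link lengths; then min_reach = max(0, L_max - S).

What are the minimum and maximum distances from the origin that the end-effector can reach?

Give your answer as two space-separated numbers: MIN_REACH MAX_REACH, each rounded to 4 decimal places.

Link lengths: [3.4, 9.3, 5.4]
max_reach = 3.4 + 9.3 + 5.4 = 18.1
L_max = max([3.4, 9.3, 5.4]) = 9.3
S (sum of others) = 18.1 - 9.3 = 8.8
min_reach = max(0, 9.3 - 8.8) = max(0, 0.5) = 0.5

Answer: 0.5000 18.1000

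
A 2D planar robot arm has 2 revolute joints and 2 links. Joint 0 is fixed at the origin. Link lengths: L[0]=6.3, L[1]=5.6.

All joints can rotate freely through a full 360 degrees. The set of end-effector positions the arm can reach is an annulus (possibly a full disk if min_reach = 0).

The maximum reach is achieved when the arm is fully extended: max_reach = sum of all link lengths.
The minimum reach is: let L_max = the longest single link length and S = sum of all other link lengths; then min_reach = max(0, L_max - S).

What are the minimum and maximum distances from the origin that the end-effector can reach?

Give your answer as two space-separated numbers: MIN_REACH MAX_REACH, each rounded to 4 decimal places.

Answer: 0.7000 11.9000

Derivation:
Link lengths: [6.3, 5.6]
max_reach = 6.3 + 5.6 = 11.9
L_max = max([6.3, 5.6]) = 6.3
S (sum of others) = 11.9 - 6.3 = 5.6
min_reach = max(0, 6.3 - 5.6) = max(0, 0.7) = 0.7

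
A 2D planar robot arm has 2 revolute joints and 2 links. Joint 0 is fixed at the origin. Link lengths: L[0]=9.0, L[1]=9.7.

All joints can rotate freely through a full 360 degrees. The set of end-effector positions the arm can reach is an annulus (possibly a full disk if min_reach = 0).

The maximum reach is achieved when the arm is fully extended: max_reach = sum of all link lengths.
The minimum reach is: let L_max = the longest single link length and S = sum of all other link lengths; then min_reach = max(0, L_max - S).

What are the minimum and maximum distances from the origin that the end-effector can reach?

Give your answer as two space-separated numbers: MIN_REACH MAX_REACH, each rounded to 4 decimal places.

Answer: 0.7000 18.7000

Derivation:
Link lengths: [9.0, 9.7]
max_reach = 9 + 9.7 = 18.7
L_max = max([9.0, 9.7]) = 9.7
S (sum of others) = 18.7 - 9.7 = 9
min_reach = max(0, 9.7 - 9) = max(0, 0.7) = 0.7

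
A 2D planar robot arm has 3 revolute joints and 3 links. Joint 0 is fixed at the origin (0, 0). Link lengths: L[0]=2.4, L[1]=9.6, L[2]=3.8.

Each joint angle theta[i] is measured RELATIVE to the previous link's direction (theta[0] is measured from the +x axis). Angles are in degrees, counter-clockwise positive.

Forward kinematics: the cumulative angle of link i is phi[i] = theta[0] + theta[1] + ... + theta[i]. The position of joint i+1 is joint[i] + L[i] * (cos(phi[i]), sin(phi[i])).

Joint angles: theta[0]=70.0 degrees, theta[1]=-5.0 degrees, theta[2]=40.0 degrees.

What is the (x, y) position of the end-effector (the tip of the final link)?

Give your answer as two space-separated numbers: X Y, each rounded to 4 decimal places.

Answer: 3.8945 14.6263

Derivation:
joint[0] = (0.0000, 0.0000)  (base)
link 0: phi[0] = 70 = 70 deg
  cos(70 deg) = 0.3420, sin(70 deg) = 0.9397
  joint[1] = (0.0000, 0.0000) + 2.4 * (0.3420, 0.9397) = (0.0000 + 0.8208, 0.0000 + 2.2553) = (0.8208, 2.2553)
link 1: phi[1] = 70 + -5 = 65 deg
  cos(65 deg) = 0.4226, sin(65 deg) = 0.9063
  joint[2] = (0.8208, 2.2553) + 9.6 * (0.4226, 0.9063) = (0.8208 + 4.0571, 2.2553 + 8.7006) = (4.8780, 10.9558)
link 2: phi[2] = 70 + -5 + 40 = 105 deg
  cos(105 deg) = -0.2588, sin(105 deg) = 0.9659
  joint[3] = (4.8780, 10.9558) + 3.8 * (-0.2588, 0.9659) = (4.8780 + -0.9835, 10.9558 + 3.6705) = (3.8945, 14.6263)
End effector: (3.8945, 14.6263)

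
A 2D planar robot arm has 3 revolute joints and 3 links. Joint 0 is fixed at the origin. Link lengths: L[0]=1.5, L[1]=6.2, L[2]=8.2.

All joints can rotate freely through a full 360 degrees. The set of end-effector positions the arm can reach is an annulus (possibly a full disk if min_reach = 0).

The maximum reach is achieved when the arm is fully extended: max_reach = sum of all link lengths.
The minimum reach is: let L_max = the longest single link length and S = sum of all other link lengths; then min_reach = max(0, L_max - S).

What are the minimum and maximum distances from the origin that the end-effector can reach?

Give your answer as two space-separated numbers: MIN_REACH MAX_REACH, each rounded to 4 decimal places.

Link lengths: [1.5, 6.2, 8.2]
max_reach = 1.5 + 6.2 + 8.2 = 15.9
L_max = max([1.5, 6.2, 8.2]) = 8.2
S (sum of others) = 15.9 - 8.2 = 7.7
min_reach = max(0, 8.2 - 7.7) = max(0, 0.5) = 0.5

Answer: 0.5000 15.9000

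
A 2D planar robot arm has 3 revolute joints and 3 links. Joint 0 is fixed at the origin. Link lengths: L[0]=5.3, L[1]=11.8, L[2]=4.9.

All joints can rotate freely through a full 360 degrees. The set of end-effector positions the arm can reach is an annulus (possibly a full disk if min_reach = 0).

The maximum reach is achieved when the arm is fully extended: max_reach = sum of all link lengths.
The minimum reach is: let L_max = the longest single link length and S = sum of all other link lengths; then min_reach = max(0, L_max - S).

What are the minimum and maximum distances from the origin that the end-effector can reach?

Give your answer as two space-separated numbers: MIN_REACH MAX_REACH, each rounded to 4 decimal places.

Answer: 1.6000 22.0000

Derivation:
Link lengths: [5.3, 11.8, 4.9]
max_reach = 5.3 + 11.8 + 4.9 = 22
L_max = max([5.3, 11.8, 4.9]) = 11.8
S (sum of others) = 22 - 11.8 = 10.2
min_reach = max(0, 11.8 - 10.2) = max(0, 1.6) = 1.6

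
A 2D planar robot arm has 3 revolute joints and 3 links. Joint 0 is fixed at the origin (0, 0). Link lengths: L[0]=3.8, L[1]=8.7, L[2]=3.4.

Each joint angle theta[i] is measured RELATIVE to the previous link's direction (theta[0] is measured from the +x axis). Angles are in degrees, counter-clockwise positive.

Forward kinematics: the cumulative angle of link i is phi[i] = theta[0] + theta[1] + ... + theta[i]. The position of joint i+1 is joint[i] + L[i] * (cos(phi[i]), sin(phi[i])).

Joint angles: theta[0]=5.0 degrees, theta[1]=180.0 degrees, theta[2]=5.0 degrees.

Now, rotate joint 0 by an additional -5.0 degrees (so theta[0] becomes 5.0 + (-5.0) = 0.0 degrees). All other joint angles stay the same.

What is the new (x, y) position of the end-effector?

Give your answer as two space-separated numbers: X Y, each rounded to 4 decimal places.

Answer: -8.2871 -0.2963

Derivation:
joint[0] = (0.0000, 0.0000)  (base)
link 0: phi[0] = 0 = 0 deg
  cos(0 deg) = 1.0000, sin(0 deg) = 0.0000
  joint[1] = (0.0000, 0.0000) + 3.8 * (1.0000, 0.0000) = (0.0000 + 3.8000, 0.0000 + 0.0000) = (3.8000, 0.0000)
link 1: phi[1] = 0 + 180 = 180 deg
  cos(180 deg) = -1.0000, sin(180 deg) = 0.0000
  joint[2] = (3.8000, 0.0000) + 8.7 * (-1.0000, 0.0000) = (3.8000 + -8.7000, 0.0000 + 0.0000) = (-4.9000, 0.0000)
link 2: phi[2] = 0 + 180 + 5 = 185 deg
  cos(185 deg) = -0.9962, sin(185 deg) = -0.0872
  joint[3] = (-4.9000, 0.0000) + 3.4 * (-0.9962, -0.0872) = (-4.9000 + -3.3871, 0.0000 + -0.2963) = (-8.2871, -0.2963)
End effector: (-8.2871, -0.2963)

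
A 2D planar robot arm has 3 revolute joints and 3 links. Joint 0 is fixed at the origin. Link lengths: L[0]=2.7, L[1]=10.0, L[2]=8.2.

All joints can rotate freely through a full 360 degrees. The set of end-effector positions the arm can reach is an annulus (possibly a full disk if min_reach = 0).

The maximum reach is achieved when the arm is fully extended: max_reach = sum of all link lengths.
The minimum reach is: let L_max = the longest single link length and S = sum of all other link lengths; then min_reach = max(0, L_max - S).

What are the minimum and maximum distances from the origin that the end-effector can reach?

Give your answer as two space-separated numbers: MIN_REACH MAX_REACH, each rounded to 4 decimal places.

Answer: 0.0000 20.9000

Derivation:
Link lengths: [2.7, 10.0, 8.2]
max_reach = 2.7 + 10 + 8.2 = 20.9
L_max = max([2.7, 10.0, 8.2]) = 10
S (sum of others) = 20.9 - 10 = 10.9
min_reach = max(0, 10 - 10.9) = max(0, -0.9) = 0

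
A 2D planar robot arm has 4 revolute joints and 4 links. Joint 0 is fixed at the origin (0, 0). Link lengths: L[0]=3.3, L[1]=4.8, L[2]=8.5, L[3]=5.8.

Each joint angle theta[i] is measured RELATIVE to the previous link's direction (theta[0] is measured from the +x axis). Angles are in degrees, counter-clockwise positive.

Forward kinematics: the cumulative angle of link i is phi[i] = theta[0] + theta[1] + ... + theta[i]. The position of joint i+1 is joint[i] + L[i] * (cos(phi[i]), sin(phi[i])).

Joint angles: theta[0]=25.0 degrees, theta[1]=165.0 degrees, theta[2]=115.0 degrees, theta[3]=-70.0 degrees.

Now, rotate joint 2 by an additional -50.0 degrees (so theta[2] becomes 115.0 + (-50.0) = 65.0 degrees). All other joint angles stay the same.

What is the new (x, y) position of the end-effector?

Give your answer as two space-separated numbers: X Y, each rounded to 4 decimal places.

Answer: -9.7142 -8.1547

Derivation:
joint[0] = (0.0000, 0.0000)  (base)
link 0: phi[0] = 25 = 25 deg
  cos(25 deg) = 0.9063, sin(25 deg) = 0.4226
  joint[1] = (0.0000, 0.0000) + 3.3 * (0.9063, 0.4226) = (0.0000 + 2.9908, 0.0000 + 1.3946) = (2.9908, 1.3946)
link 1: phi[1] = 25 + 165 = 190 deg
  cos(190 deg) = -0.9848, sin(190 deg) = -0.1736
  joint[2] = (2.9908, 1.3946) + 4.8 * (-0.9848, -0.1736) = (2.9908 + -4.7271, 1.3946 + -0.8335) = (-1.7363, 0.5611)
link 2: phi[2] = 25 + 165 + 65 = 255 deg
  cos(255 deg) = -0.2588, sin(255 deg) = -0.9659
  joint[3] = (-1.7363, 0.5611) + 8.5 * (-0.2588, -0.9659) = (-1.7363 + -2.2000, 0.5611 + -8.2104) = (-3.9362, -7.6492)
link 3: phi[3] = 25 + 165 + 65 + -70 = 185 deg
  cos(185 deg) = -0.9962, sin(185 deg) = -0.0872
  joint[4] = (-3.9362, -7.6492) + 5.8 * (-0.9962, -0.0872) = (-3.9362 + -5.7779, -7.6492 + -0.5055) = (-9.7142, -8.1547)
End effector: (-9.7142, -8.1547)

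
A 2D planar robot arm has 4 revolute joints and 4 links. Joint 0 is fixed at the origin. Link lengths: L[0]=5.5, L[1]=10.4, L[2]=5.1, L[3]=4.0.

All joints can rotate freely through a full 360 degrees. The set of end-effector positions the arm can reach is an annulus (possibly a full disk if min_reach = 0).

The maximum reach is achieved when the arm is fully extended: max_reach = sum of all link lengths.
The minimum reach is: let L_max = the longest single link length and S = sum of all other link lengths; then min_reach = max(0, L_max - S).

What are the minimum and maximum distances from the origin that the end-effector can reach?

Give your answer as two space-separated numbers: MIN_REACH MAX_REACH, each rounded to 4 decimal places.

Answer: 0.0000 25.0000

Derivation:
Link lengths: [5.5, 10.4, 5.1, 4.0]
max_reach = 5.5 + 10.4 + 5.1 + 4 = 25
L_max = max([5.5, 10.4, 5.1, 4.0]) = 10.4
S (sum of others) = 25 - 10.4 = 14.6
min_reach = max(0, 10.4 - 14.6) = max(0, -4.2) = 0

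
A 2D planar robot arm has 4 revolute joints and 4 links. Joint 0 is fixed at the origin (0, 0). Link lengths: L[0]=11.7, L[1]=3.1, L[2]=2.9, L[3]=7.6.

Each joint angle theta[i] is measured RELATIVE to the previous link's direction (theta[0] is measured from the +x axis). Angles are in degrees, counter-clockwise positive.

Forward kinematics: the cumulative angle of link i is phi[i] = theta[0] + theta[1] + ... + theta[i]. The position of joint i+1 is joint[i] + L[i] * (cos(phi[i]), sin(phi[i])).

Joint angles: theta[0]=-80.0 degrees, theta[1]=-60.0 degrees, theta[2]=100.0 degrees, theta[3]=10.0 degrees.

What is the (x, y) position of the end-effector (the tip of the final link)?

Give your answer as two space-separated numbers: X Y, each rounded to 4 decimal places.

Answer: 8.4603 -19.1790

Derivation:
joint[0] = (0.0000, 0.0000)  (base)
link 0: phi[0] = -80 = -80 deg
  cos(-80 deg) = 0.1736, sin(-80 deg) = -0.9848
  joint[1] = (0.0000, 0.0000) + 11.7 * (0.1736, -0.9848) = (0.0000 + 2.0317, 0.0000 + -11.5223) = (2.0317, -11.5223)
link 1: phi[1] = -80 + -60 = -140 deg
  cos(-140 deg) = -0.7660, sin(-140 deg) = -0.6428
  joint[2] = (2.0317, -11.5223) + 3.1 * (-0.7660, -0.6428) = (2.0317 + -2.3747, -11.5223 + -1.9926) = (-0.3431, -13.5149)
link 2: phi[2] = -80 + -60 + 100 = -40 deg
  cos(-40 deg) = 0.7660, sin(-40 deg) = -0.6428
  joint[3] = (-0.3431, -13.5149) + 2.9 * (0.7660, -0.6428) = (-0.3431 + 2.2215, -13.5149 + -1.8641) = (1.8785, -15.3790)
link 3: phi[3] = -80 + -60 + 100 + 10 = -30 deg
  cos(-30 deg) = 0.8660, sin(-30 deg) = -0.5000
  joint[4] = (1.8785, -15.3790) + 7.6 * (0.8660, -0.5000) = (1.8785 + 6.5818, -15.3790 + -3.8000) = (8.4603, -19.1790)
End effector: (8.4603, -19.1790)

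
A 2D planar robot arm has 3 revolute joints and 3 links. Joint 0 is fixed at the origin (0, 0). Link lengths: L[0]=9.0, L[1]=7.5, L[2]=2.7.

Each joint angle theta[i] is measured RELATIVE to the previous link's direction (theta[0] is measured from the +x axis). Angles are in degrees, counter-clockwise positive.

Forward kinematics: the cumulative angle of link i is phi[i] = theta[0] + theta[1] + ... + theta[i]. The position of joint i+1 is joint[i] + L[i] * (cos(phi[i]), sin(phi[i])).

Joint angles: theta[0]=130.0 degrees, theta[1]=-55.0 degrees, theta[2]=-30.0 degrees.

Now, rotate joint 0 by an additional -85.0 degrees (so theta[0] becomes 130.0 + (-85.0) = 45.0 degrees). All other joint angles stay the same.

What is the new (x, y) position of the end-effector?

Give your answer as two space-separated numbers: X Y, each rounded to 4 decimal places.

joint[0] = (0.0000, 0.0000)  (base)
link 0: phi[0] = 45 = 45 deg
  cos(45 deg) = 0.7071, sin(45 deg) = 0.7071
  joint[1] = (0.0000, 0.0000) + 9 * (0.7071, 0.7071) = (0.0000 + 6.3640, 0.0000 + 6.3640) = (6.3640, 6.3640)
link 1: phi[1] = 45 + -55 = -10 deg
  cos(-10 deg) = 0.9848, sin(-10 deg) = -0.1736
  joint[2] = (6.3640, 6.3640) + 7.5 * (0.9848, -0.1736) = (6.3640 + 7.3861, 6.3640 + -1.3024) = (13.7500, 5.0616)
link 2: phi[2] = 45 + -55 + -30 = -40 deg
  cos(-40 deg) = 0.7660, sin(-40 deg) = -0.6428
  joint[3] = (13.7500, 5.0616) + 2.7 * (0.7660, -0.6428) = (13.7500 + 2.0683, 5.0616 + -1.7355) = (15.8183, 3.3261)
End effector: (15.8183, 3.3261)

Answer: 15.8183 3.3261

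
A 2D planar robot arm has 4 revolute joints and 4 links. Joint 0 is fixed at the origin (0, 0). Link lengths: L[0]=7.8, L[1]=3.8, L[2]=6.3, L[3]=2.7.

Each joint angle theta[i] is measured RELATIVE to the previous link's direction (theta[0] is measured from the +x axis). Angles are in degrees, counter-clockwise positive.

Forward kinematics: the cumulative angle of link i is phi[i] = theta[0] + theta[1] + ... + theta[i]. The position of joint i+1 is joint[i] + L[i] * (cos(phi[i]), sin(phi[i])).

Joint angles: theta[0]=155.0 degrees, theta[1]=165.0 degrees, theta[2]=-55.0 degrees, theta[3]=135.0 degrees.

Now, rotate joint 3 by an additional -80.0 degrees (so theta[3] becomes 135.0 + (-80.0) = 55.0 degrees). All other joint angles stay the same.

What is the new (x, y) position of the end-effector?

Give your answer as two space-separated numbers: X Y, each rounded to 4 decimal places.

joint[0] = (0.0000, 0.0000)  (base)
link 0: phi[0] = 155 = 155 deg
  cos(155 deg) = -0.9063, sin(155 deg) = 0.4226
  joint[1] = (0.0000, 0.0000) + 7.8 * (-0.9063, 0.4226) = (0.0000 + -7.0692, 0.0000 + 3.2964) = (-7.0692, 3.2964)
link 1: phi[1] = 155 + 165 = 320 deg
  cos(320 deg) = 0.7660, sin(320 deg) = -0.6428
  joint[2] = (-7.0692, 3.2964) + 3.8 * (0.7660, -0.6428) = (-7.0692 + 2.9110, 3.2964 + -2.4426) = (-4.1582, 0.8538)
link 2: phi[2] = 155 + 165 + -55 = 265 deg
  cos(265 deg) = -0.0872, sin(265 deg) = -0.9962
  joint[3] = (-4.1582, 0.8538) + 6.3 * (-0.0872, -0.9962) = (-4.1582 + -0.5491, 0.8538 + -6.2760) = (-4.7073, -5.4222)
link 3: phi[3] = 155 + 165 + -55 + 55 = 320 deg
  cos(320 deg) = 0.7660, sin(320 deg) = -0.6428
  joint[4] = (-4.7073, -5.4222) + 2.7 * (0.7660, -0.6428) = (-4.7073 + 2.0683, -5.4222 + -1.7355) = (-2.6390, -7.1577)
End effector: (-2.6390, -7.1577)

Answer: -2.6390 -7.1577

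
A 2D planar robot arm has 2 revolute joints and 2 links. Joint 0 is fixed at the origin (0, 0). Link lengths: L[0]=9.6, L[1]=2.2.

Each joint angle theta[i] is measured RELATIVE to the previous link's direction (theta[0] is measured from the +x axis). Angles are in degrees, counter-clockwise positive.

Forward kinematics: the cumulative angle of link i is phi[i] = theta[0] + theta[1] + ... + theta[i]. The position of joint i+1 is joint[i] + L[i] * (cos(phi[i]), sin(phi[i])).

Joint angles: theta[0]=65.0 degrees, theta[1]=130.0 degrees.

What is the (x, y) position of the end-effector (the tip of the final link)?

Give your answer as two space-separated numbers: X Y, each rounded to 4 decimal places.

Answer: 1.9321 8.1312

Derivation:
joint[0] = (0.0000, 0.0000)  (base)
link 0: phi[0] = 65 = 65 deg
  cos(65 deg) = 0.4226, sin(65 deg) = 0.9063
  joint[1] = (0.0000, 0.0000) + 9.6 * (0.4226, 0.9063) = (0.0000 + 4.0571, 0.0000 + 8.7006) = (4.0571, 8.7006)
link 1: phi[1] = 65 + 130 = 195 deg
  cos(195 deg) = -0.9659, sin(195 deg) = -0.2588
  joint[2] = (4.0571, 8.7006) + 2.2 * (-0.9659, -0.2588) = (4.0571 + -2.1250, 8.7006 + -0.5694) = (1.9321, 8.1312)
End effector: (1.9321, 8.1312)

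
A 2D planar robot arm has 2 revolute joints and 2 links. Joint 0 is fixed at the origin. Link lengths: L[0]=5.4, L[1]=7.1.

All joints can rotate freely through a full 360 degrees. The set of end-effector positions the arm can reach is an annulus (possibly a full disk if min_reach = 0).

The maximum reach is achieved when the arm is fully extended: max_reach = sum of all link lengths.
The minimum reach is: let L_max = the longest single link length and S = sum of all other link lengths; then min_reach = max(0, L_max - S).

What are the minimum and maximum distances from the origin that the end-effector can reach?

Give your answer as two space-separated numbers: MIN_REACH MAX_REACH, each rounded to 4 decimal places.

Answer: 1.7000 12.5000

Derivation:
Link lengths: [5.4, 7.1]
max_reach = 5.4 + 7.1 = 12.5
L_max = max([5.4, 7.1]) = 7.1
S (sum of others) = 12.5 - 7.1 = 5.4
min_reach = max(0, 7.1 - 5.4) = max(0, 1.7) = 1.7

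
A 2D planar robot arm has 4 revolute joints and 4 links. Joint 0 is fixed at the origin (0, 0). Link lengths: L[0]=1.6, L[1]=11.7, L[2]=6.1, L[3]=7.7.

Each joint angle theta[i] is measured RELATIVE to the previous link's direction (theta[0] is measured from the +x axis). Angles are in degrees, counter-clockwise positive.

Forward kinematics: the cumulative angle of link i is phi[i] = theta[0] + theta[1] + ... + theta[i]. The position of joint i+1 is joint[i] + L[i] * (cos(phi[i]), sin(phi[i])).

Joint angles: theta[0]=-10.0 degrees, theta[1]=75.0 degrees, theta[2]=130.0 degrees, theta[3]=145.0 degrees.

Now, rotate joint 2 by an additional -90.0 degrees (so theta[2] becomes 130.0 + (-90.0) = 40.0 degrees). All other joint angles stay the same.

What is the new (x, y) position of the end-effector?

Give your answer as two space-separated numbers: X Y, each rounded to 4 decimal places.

Answer: 2.3080 8.9825

Derivation:
joint[0] = (0.0000, 0.0000)  (base)
link 0: phi[0] = -10 = -10 deg
  cos(-10 deg) = 0.9848, sin(-10 deg) = -0.1736
  joint[1] = (0.0000, 0.0000) + 1.6 * (0.9848, -0.1736) = (0.0000 + 1.5757, 0.0000 + -0.2778) = (1.5757, -0.2778)
link 1: phi[1] = -10 + 75 = 65 deg
  cos(65 deg) = 0.4226, sin(65 deg) = 0.9063
  joint[2] = (1.5757, -0.2778) + 11.7 * (0.4226, 0.9063) = (1.5757 + 4.9446, -0.2778 + 10.6038) = (6.5203, 10.3260)
link 2: phi[2] = -10 + 75 + 40 = 105 deg
  cos(105 deg) = -0.2588, sin(105 deg) = 0.9659
  joint[3] = (6.5203, 10.3260) + 6.1 * (-0.2588, 0.9659) = (6.5203 + -1.5788, 10.3260 + 5.8921) = (4.9415, 16.2181)
link 3: phi[3] = -10 + 75 + 40 + 145 = 250 deg
  cos(250 deg) = -0.3420, sin(250 deg) = -0.9397
  joint[4] = (4.9415, 16.2181) + 7.7 * (-0.3420, -0.9397) = (4.9415 + -2.6336, 16.2181 + -7.2356) = (2.3080, 8.9825)
End effector: (2.3080, 8.9825)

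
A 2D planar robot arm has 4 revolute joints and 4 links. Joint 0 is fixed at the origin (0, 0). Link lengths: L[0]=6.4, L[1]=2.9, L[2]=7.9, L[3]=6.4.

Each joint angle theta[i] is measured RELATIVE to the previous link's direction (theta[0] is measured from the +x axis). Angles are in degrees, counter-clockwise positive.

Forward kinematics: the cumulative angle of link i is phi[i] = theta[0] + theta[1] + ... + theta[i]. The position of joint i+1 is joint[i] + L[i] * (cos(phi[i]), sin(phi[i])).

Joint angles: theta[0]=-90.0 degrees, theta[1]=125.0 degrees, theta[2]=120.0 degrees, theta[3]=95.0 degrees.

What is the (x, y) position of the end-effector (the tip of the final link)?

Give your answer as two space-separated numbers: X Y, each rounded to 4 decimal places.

joint[0] = (0.0000, 0.0000)  (base)
link 0: phi[0] = -90 = -90 deg
  cos(-90 deg) = 0.0000, sin(-90 deg) = -1.0000
  joint[1] = (0.0000, 0.0000) + 6.4 * (0.0000, -1.0000) = (0.0000 + 0.0000, 0.0000 + -6.4000) = (0.0000, -6.4000)
link 1: phi[1] = -90 + 125 = 35 deg
  cos(35 deg) = 0.8192, sin(35 deg) = 0.5736
  joint[2] = (0.0000, -6.4000) + 2.9 * (0.8192, 0.5736) = (0.0000 + 2.3755, -6.4000 + 1.6634) = (2.3755, -4.7366)
link 2: phi[2] = -90 + 125 + 120 = 155 deg
  cos(155 deg) = -0.9063, sin(155 deg) = 0.4226
  joint[3] = (2.3755, -4.7366) + 7.9 * (-0.9063, 0.4226) = (2.3755 + -7.1598, -4.7366 + 3.3387) = (-4.7843, -1.3979)
link 3: phi[3] = -90 + 125 + 120 + 95 = 250 deg
  cos(250 deg) = -0.3420, sin(250 deg) = -0.9397
  joint[4] = (-4.7843, -1.3979) + 6.4 * (-0.3420, -0.9397) = (-4.7843 + -2.1889, -1.3979 + -6.0140) = (-6.9732, -7.4120)
End effector: (-6.9732, -7.4120)

Answer: -6.9732 -7.4120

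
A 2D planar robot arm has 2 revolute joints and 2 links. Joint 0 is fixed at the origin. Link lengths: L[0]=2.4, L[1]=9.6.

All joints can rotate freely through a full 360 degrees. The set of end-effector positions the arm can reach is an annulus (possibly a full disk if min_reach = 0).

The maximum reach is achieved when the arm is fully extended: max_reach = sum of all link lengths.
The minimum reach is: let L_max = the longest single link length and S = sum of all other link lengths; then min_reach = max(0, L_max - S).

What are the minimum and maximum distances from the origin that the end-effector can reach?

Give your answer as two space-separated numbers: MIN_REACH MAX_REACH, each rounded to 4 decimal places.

Link lengths: [2.4, 9.6]
max_reach = 2.4 + 9.6 = 12
L_max = max([2.4, 9.6]) = 9.6
S (sum of others) = 12 - 9.6 = 2.4
min_reach = max(0, 9.6 - 2.4) = max(0, 7.2) = 7.2

Answer: 7.2000 12.0000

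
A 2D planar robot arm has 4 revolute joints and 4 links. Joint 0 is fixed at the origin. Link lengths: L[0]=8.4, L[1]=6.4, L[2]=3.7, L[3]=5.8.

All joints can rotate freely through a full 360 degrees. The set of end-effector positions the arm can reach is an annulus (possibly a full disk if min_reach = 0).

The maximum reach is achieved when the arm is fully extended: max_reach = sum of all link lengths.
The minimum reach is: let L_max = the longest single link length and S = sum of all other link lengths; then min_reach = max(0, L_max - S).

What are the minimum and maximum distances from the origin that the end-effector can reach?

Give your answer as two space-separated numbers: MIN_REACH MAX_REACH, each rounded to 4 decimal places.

Link lengths: [8.4, 6.4, 3.7, 5.8]
max_reach = 8.4 + 6.4 + 3.7 + 5.8 = 24.3
L_max = max([8.4, 6.4, 3.7, 5.8]) = 8.4
S (sum of others) = 24.3 - 8.4 = 15.9
min_reach = max(0, 8.4 - 15.9) = max(0, -7.5) = 0

Answer: 0.0000 24.3000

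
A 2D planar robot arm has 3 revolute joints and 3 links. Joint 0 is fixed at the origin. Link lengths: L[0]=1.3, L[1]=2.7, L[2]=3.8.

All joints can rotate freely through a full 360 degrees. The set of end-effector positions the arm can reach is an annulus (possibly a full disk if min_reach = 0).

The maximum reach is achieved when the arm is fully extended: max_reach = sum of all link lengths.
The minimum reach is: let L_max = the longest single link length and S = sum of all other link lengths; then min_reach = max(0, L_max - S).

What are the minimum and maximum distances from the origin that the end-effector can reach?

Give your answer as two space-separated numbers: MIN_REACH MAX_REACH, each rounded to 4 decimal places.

Answer: 0.0000 7.8000

Derivation:
Link lengths: [1.3, 2.7, 3.8]
max_reach = 1.3 + 2.7 + 3.8 = 7.8
L_max = max([1.3, 2.7, 3.8]) = 3.8
S (sum of others) = 7.8 - 3.8 = 4
min_reach = max(0, 3.8 - 4) = max(0, -0.2) = 0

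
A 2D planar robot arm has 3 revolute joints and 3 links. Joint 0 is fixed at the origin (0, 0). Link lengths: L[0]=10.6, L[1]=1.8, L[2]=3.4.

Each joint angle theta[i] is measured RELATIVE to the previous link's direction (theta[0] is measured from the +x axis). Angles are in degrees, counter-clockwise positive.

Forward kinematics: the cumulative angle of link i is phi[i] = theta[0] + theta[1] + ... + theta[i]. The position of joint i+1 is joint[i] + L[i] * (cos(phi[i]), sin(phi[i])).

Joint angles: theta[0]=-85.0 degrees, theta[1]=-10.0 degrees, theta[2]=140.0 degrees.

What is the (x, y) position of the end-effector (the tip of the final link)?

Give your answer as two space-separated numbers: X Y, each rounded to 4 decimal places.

joint[0] = (0.0000, 0.0000)  (base)
link 0: phi[0] = -85 = -85 deg
  cos(-85 deg) = 0.0872, sin(-85 deg) = -0.9962
  joint[1] = (0.0000, 0.0000) + 10.6 * (0.0872, -0.9962) = (0.0000 + 0.9239, 0.0000 + -10.5597) = (0.9239, -10.5597)
link 1: phi[1] = -85 + -10 = -95 deg
  cos(-95 deg) = -0.0872, sin(-95 deg) = -0.9962
  joint[2] = (0.9239, -10.5597) + 1.8 * (-0.0872, -0.9962) = (0.9239 + -0.1569, -10.5597 + -1.7932) = (0.7670, -12.3528)
link 2: phi[2] = -85 + -10 + 140 = 45 deg
  cos(45 deg) = 0.7071, sin(45 deg) = 0.7071
  joint[3] = (0.7670, -12.3528) + 3.4 * (0.7071, 0.7071) = (0.7670 + 2.4042, -12.3528 + 2.4042) = (3.1711, -9.9487)
End effector: (3.1711, -9.9487)

Answer: 3.1711 -9.9487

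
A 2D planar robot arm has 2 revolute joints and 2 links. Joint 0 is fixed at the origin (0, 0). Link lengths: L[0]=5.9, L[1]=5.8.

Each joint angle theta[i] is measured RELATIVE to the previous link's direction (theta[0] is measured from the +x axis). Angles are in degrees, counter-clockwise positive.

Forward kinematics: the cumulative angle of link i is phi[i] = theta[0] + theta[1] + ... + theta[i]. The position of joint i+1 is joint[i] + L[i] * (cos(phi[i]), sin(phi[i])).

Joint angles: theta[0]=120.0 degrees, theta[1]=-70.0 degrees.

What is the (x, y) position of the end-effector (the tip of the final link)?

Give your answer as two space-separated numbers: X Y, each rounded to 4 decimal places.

Answer: 0.7782 9.5526

Derivation:
joint[0] = (0.0000, 0.0000)  (base)
link 0: phi[0] = 120 = 120 deg
  cos(120 deg) = -0.5000, sin(120 deg) = 0.8660
  joint[1] = (0.0000, 0.0000) + 5.9 * (-0.5000, 0.8660) = (0.0000 + -2.9500, 0.0000 + 5.1095) = (-2.9500, 5.1095)
link 1: phi[1] = 120 + -70 = 50 deg
  cos(50 deg) = 0.6428, sin(50 deg) = 0.7660
  joint[2] = (-2.9500, 5.1095) + 5.8 * (0.6428, 0.7660) = (-2.9500 + 3.7282, 5.1095 + 4.4431) = (0.7782, 9.5526)
End effector: (0.7782, 9.5526)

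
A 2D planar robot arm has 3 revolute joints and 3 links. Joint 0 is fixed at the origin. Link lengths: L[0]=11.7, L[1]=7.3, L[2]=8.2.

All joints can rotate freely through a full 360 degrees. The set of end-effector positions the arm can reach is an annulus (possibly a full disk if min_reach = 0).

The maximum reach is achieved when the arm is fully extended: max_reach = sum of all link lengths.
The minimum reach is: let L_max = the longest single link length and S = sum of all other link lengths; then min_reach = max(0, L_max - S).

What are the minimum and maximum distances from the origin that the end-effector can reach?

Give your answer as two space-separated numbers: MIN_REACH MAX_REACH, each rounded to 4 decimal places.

Answer: 0.0000 27.2000

Derivation:
Link lengths: [11.7, 7.3, 8.2]
max_reach = 11.7 + 7.3 + 8.2 = 27.2
L_max = max([11.7, 7.3, 8.2]) = 11.7
S (sum of others) = 27.2 - 11.7 = 15.5
min_reach = max(0, 11.7 - 15.5) = max(0, -3.8) = 0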